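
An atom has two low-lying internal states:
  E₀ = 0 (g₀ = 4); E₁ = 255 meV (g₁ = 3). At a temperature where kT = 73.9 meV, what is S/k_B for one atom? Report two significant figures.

1.5

Eᵢ/kT = 0, 3.451.
Z = Σ gᵢe^(−Eᵢ/kT) = 4·e^(−0) + 3·e^(−3.451) = 4.000 + 0.09514 = 4.095.
⟨E⟩ = Σ EᵢPᵢ = 5.924 meV.
S/k_B = ln Z + ⟨E⟩/kT = ln(4.095) + 5.924/73.9 = 1.410 + 0.08016 = 1.5.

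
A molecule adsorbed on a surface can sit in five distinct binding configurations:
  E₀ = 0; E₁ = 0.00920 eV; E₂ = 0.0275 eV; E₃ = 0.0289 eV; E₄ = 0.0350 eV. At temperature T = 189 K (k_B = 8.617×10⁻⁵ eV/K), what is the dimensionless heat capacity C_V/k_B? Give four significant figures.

k_BT = 8.617×10⁻⁵ × 189 K = 0.0162861 eV.
Eᵢ/kT = 0, 0.564899, 1.68856, 1.77452, 2.14907.
Z = Σ e^(−Eᵢ/kT) = e^(−0) + e^(−0.564899) + e^(−1.68856) + e^(−1.77452) + e^(−2.14907) = 1.00000 + 0.568418 + 0.184785 + 0.169565 + 0.116593 = 2.03936.
⟨E⟩ = 0.00945994 eV, ⟨E²⟩ = 0.000231594 eV².
C_V/k_B = (⟨E²⟩ − ⟨E⟩²)/(kT)² = (0.000231594 − 0.0000894905)/0.000265237 = 0.5358.

0.5358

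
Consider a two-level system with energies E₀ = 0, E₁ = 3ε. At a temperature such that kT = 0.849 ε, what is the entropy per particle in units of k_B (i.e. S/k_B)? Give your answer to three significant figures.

0.129

Eᵢ/kT = 0, 3.5336.
Z = Σ e^(−Eᵢ/kT) = e^(−0) + e^(−3.5336) = 1.0000 + 0.029200 = 1.0292.
⟨E⟩ = Σ EᵢPᵢ = 0.085115 ε.
S/k_B = ln Z + ⟨E⟩/kT = ln(1.0292) + 0.085115/0.849 = 0.028782 + 0.10025 = 0.129.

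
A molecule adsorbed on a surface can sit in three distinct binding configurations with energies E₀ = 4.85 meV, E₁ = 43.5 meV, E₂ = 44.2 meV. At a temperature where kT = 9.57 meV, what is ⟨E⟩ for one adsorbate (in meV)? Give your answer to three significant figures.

6.13 meV

Eᵢ/kT = 0.50679, 4.5455, 4.6186.
Z = Σ e^(−Eᵢ/kT) = e^(−0.50679) + e^(−4.5455) + e^(−4.6186) = 0.60243 + 0.010615 + 0.0098666 = 0.62291.
⟨E⟩ = Σ Eᵢ e^(−Eᵢ/kT) / Z = (4.85·0.60243 + 43.5·0.010615 + 44.2·0.0098666) / 0.62291 = 6.13 meV.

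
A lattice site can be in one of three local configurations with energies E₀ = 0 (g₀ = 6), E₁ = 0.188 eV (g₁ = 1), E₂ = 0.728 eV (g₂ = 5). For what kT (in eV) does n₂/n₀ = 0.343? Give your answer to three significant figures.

0.820 eV

n₂/n₀ = (g₂/g₀) exp[−(E₂−E₀)/kT] = 0.343.
⇒ (E₂−E₀)/kT = ln((5/6)/0.343) = ln(2.4295) = 0.88769.
kT = 0.728 eV / 0.88769 = 0.820 eV.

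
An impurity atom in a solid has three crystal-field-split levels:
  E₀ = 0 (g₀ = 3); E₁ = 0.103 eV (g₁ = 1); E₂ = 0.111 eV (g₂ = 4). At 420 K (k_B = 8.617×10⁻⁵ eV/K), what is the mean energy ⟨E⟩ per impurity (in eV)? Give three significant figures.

k_BT = 8.617×10⁻⁵ × 420 K = 0.036191 eV.
Eᵢ/kT = 0, 2.8460, 3.0671.
Z = Σ gᵢe^(−Eᵢ/kT) = 3·e^(−0) + 1·e^(−2.8460) + 4·e^(−3.0671) = 3.0000 + 0.058076 + 0.18622 = 3.2443.
⟨E⟩ = Σ Eᵢ gᵢe^(−Eᵢ/kT) / Z = (0·3.0000 + 0.103·0.058076 + 0.111·0.18622) / 3.2443 = 0.00822 eV.

0.00822 eV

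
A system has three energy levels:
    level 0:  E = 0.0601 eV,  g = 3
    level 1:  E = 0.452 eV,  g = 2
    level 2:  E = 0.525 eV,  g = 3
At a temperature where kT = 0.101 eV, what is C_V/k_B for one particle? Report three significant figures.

Eᵢ/kT = 0.59505, 4.4752, 5.1980.
Z = Σ gᵢe^(−Eᵢ/kT) = 3·e^(−0.59505) + 2·e^(−4.4752) + 3·e^(−5.1980) = 1.6546 + 0.022776 + 0.016583 = 1.6940.
⟨E⟩ = 0.069919 eV, ⟨E²⟩ = 0.0089731 eV².
C_V/k_B = (⟨E²⟩ − ⟨E⟩²)/(kT)² = (0.0089731 − 0.0048887)/0.010201 = 0.400.

0.400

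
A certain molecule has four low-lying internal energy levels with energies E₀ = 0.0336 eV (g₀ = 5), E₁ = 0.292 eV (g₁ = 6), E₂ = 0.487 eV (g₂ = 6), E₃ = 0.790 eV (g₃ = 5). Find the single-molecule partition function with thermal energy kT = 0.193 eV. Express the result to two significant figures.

Z = 6.1

Eᵢ/kT = 0.1741, 1.513, 2.523, 4.093.
Z = Σ gᵢe^(−Eᵢ/kT) = 5·e^(−0.1741) + 6·e^(−1.513) + 6·e^(−2.523) + 5·e^(−4.093) = 4.201 + 1.321 + 0.4813 + 0.08345 = 6.087.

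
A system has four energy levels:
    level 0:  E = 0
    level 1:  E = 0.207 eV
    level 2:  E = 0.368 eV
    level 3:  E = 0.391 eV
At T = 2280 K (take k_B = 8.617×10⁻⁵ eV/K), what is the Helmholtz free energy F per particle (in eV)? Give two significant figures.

-0.097 eV

k_BT = 8.617×10⁻⁵ × 2280 K = 0.1965 eV.
Eᵢ/kT = 0, 1.053, 1.873, 1.990.
Z = Σ e^(−Eᵢ/kT) = e^(−0) + e^(−1.053) + e^(−1.873) + e^(−1.990) = 1.000 + 0.3489 + 0.1537 + 0.1367 = 1.639.
F = −kT ln Z = −0.1965 × ln(1.639) = −0.1965 × 0.4941 = -0.097 eV.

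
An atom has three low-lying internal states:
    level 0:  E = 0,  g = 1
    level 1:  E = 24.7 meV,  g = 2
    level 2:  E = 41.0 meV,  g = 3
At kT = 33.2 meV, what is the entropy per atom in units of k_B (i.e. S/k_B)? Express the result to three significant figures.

1.67

Eᵢ/kT = 0, 0.74398, 1.2349.
Z = Σ gᵢe^(−Eᵢ/kT) = 1·e^(−0) + 2·e^(−0.74398) + 3·e^(−1.2349) = 1.0000 + 0.95044 + 0.87259 = 2.8230.
⟨E⟩ = Σ EᵢPᵢ = 20.989 meV.
S/k_B = ln Z + ⟨E⟩/kT = ln(2.8230) + 20.989/33.2 = 1.0378 + 0.63220 = 1.67.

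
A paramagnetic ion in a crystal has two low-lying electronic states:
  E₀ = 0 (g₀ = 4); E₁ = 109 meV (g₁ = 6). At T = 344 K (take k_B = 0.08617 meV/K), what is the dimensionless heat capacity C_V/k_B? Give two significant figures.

k_BT = 0.08617 × 344 K = 29.64 meV.
Eᵢ/kT = 0, 3.677.
Z = Σ gᵢe^(−Eᵢ/kT) = 4·e^(−0) + 6·e^(−3.677) = 4.000 + 0.1518 = 4.152.
⟨E⟩ = 3.985 meV, ⟨E²⟩ = 434.4 meV².
C_V/k_B = (⟨E²⟩ − ⟨E⟩²)/(kT)² = (434.4 − 15.88)/878.5 = 0.48.

0.48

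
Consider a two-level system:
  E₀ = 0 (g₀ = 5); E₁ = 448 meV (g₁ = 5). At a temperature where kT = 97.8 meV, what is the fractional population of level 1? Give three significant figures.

0.0101

Eᵢ/kT = 0, 4.5808.
Z = Σ gᵢe^(−Eᵢ/kT) = 5·e^(−0) + 5·e^(−4.5808) = 5.0000 + 0.051233 = 5.0512.
P₁ = g₁ e^(−E₁/kT) / Z = 0.051233/5.0512 = 0.0101.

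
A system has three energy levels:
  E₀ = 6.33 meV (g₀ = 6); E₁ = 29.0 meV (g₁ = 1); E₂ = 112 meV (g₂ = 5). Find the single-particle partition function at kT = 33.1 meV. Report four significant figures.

Z = 5.542

Eᵢ/kT = 0.191239, 0.876133, 3.38369.
Z = Σ gᵢe^(−Eᵢ/kT) = 6·e^(−0.191239) + 1·e^(−0.876133) + 5·e^(−3.38369) = 4.95561 + 0.416390 + 0.169610 = 5.54161.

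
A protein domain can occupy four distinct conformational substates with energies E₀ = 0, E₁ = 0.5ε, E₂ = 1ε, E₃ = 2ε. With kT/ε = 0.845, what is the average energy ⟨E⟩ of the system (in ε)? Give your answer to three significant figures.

Eᵢ/kT = 0, 0.59172, 1.1834, 2.3669.
Z = Σ e^(−Eᵢ/kT) = e^(−0) + e^(−0.59172) + e^(−1.1834) + e^(−2.3669) = 1.0000 + 0.55337 + 0.30624 + 0.093771 = 1.9534.
⟨E⟩ = Σ Eᵢ e^(−Eᵢ/kT) / Z = (0·1.0000 + 0.5·0.55337 + 1·0.30624 + 2·0.093771) / 1.9534 = 0.394 ε.

0.394 ε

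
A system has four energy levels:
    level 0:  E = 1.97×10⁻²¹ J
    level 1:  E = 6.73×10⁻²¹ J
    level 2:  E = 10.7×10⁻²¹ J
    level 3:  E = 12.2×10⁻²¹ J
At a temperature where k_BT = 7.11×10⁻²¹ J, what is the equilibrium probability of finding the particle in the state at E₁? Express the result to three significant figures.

Eᵢ/kT = 0.27707, 0.94655, 1.5049, 1.7159.
Z = Σ e^(−Eᵢ/kT) = e^(−0.27707) + e^(−0.94655) + e^(−1.5049) + e^(−1.7159) = 0.75800 + 0.38808 + 0.22204 + 0.17980 = 1.5479.
P₁ = e^(−E₁/kT) / Z = 0.38808/1.5479 = 0.251.

0.251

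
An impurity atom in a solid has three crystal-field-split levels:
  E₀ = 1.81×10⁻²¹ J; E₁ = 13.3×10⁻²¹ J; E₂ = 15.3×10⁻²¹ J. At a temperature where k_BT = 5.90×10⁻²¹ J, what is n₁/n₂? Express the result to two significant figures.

1.4

n₁/n₂ = exp[−(E₁−E₂)/kT] = exp(−(-2.0 ×10⁻²¹ J)/(5.90 ×10⁻²¹ J)) = exp(0.3390) = 1.4.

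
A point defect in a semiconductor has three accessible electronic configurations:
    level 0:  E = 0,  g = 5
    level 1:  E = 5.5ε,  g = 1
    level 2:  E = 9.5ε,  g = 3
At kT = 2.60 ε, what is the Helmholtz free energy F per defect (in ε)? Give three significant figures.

-4.29 ε

Eᵢ/kT = 0, 2.1154, 3.6538.
Z = Σ gᵢe^(−Eᵢ/kT) = 5·e^(−0) + 1·e^(−2.1154) + 3·e^(−3.6538) = 5.0000 + 0.12059 + 0.077678 = 5.1983.
F = −kT ln Z = −2.60 × ln(5.1983) = −2.60 × 1.6483 = -4.29 ε.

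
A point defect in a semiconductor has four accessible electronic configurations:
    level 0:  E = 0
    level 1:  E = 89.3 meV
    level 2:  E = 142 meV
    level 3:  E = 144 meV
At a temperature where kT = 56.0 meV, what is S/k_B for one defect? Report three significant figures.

0.837

Eᵢ/kT = 0, 1.5946, 2.5357, 2.5714.
Z = Σ e^(−Eᵢ/kT) = e^(−0) + e^(−1.5946) + e^(−2.5357) + e^(−2.5714) = 1.0000 + 0.20299 + 0.079206 + 0.076428 = 1.3586.
⟨E⟩ = Σ EᵢPᵢ = 29.722 meV.
S/k_B = ln Z + ⟨E⟩/kT = ln(1.3586) + 29.722/56.0 = 0.30645 + 0.53075 = 0.837.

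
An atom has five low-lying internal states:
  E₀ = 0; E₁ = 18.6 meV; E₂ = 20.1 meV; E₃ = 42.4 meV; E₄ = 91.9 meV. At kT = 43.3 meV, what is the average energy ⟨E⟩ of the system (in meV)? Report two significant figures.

19 meV

Eᵢ/kT = 0, 0.4296, 0.4642, 0.9792, 2.122.
Z = Σ e^(−Eᵢ/kT) = e^(−0) + e^(−0.4296) + e^(−0.4642) + e^(−0.9792) + e^(−2.122) = 1.000 + 0.6508 + 0.6286 + 0.3756 + 0.1198 = 2.775.
⟨E⟩ = Σ Eᵢ e^(−Eᵢ/kT) / Z = (0·1.000 + 18.6·0.6508 + 20.1·0.6286 + 42.4·0.3756 + 91.9·0.1198) / 2.775 = 19 meV.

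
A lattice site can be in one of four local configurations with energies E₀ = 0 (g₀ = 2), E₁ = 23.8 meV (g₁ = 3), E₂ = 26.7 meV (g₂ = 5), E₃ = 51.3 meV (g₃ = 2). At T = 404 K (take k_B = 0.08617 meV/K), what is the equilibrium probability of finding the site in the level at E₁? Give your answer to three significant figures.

k_BT = 0.08617 × 404 K = 34.813 meV.
Eᵢ/kT = 0, 0.68365, 0.76695, 1.4736.
Z = Σ gᵢe^(−Eᵢ/kT) = 2·e^(−0) + 3·e^(−0.68365) + 5·e^(−0.76695) + 2·e^(−1.4736) = 2.0000 + 1.5143 + 2.3221 + 0.45820 = 6.2946.
P₁ = g₁ e^(−E₁/kT) / Z = 1.5143/6.2946 = 0.241.

0.241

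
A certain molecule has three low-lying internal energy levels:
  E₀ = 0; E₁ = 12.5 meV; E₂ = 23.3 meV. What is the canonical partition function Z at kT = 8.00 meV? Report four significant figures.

Z = 1.264

Eᵢ/kT = 0, 1.56250, 2.91250.
Z = Σ e^(−Eᵢ/kT) = e^(−0) + e^(−1.56250) + e^(−2.91250) = 1.00000 + 0.209611 + 0.0543397 = 1.26395.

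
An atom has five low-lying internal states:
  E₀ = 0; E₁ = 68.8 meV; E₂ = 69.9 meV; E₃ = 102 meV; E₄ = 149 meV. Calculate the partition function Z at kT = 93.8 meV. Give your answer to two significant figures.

Eᵢ/kT = 0, 0.7335, 0.7452, 1.087, 1.588.
Z = Σ e^(−Eᵢ/kT) = e^(−0) + e^(−0.7335) + e^(−0.7452) + e^(−1.087) + e^(−1.588) = 1.000 + 0.4802 + 0.4746 + 0.3372 + 0.2043 = 2.496.

Z = 2.5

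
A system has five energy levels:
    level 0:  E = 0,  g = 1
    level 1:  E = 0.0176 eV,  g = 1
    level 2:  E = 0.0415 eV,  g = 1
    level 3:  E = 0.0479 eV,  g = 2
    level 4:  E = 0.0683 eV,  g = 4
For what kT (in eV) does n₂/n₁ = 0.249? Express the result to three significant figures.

0.0172 eV

n₂/n₁ = (g₂/g₁) exp[−(E₂−E₁)/kT] = 0.249.
⇒ (E₂−E₁)/kT = ln((1/1)/0.249) = ln(4.0161) = 1.3903.
kT = 0.0239 eV / 1.3903 = 0.0172 eV.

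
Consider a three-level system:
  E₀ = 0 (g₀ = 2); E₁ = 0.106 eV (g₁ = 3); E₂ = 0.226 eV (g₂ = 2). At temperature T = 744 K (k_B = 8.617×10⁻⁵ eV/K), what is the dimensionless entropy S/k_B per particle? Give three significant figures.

1.41

k_BT = 8.617×10⁻⁵ × 744 K = 0.064110 eV.
Eᵢ/kT = 0, 1.6534, 3.5252.
Z = Σ gᵢe^(−Eᵢ/kT) = 2·e^(−0) + 3·e^(−1.6534) + 2·e^(−3.5252) = 2.0000 + 0.57419 + 0.058892 = 2.6331.
⟨E⟩ = Σ EᵢPᵢ = 0.028170 eV.
S/k_B = ln Z + ⟨E⟩/kT = ln(2.6331) + 0.028170/0.064110 = 0.96816 + 0.43940 = 1.41.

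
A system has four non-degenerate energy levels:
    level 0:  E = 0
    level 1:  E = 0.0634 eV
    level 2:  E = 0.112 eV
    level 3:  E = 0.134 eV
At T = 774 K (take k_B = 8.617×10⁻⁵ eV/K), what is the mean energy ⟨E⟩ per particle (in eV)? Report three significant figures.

k_BT = 8.617×10⁻⁵ × 774 K = 0.066696 eV.
Eᵢ/kT = 0, 0.95058, 1.6793, 2.0091.
Z = Σ e^(−Eᵢ/kT) = e^(−0) + e^(−0.95058) + e^(−1.6793) + e^(−2.0091) = 1.0000 + 0.38652 + 0.18650 + 0.13411 = 1.7071.
⟨E⟩ = Σ Eᵢ e^(−Eᵢ/kT) / Z = (0·1.0000 + 0.0634·0.38652 + 0.112·0.18650 + 0.134·0.13411) / 1.7071 = 0.0371 eV.

0.0371 eV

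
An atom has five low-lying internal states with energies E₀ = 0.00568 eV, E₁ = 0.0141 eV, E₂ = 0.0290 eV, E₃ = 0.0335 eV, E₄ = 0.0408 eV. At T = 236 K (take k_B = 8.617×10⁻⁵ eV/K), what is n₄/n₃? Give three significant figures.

k_BT = 8.617×10⁻⁵ × 236 K = 0.020336 eV.
n₄/n₃ = exp[−(E₄−E₃)/kT] = exp(−(0.0073 eV)/(0.020336 eV)) = exp(-0.35897) = 0.698.

0.698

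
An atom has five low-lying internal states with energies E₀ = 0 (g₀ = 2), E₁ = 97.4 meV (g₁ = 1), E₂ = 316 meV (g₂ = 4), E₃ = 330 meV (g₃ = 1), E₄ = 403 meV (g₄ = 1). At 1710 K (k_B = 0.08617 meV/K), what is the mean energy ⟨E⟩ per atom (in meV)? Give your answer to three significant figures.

82.3 meV

k_BT = 0.08617 × 1710 K = 147.35 meV.
Eᵢ/kT = 0, 0.66101, 2.1446, 2.2396, 2.7350.
Z = Σ gᵢe^(−Eᵢ/kT) = 2·e^(−0) + 1·e^(−0.66101) + 4·e^(−2.1446) + 1·e^(−2.2396) + 1·e^(−2.7350) = 2.0000 + 0.51633 + 0.46846 + 0.10650 + 0.064894 = 3.1562.
⟨E⟩ = Σ Eᵢ gᵢe^(−Eᵢ/kT) / Z = (0·2.0000 + 97.4·0.51633 + 316·0.46846 + 330·0.10650 + 403·0.064894) / 3.1562 = 82.3 meV.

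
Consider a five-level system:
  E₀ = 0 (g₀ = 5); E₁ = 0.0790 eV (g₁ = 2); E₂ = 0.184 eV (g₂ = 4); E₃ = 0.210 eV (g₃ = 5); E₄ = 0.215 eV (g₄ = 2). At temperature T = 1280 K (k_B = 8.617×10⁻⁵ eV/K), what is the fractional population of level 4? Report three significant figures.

k_BT = 8.617×10⁻⁵ × 1280 K = 0.11030 eV.
Eᵢ/kT = 0, 0.71623, 1.6682, 1.9039, 1.9492.
Z = Σ gᵢe^(−Eᵢ/kT) = 5·e^(−0) + 2·e^(−0.71623) + 4·e^(−1.6682) + 5·e^(−1.9039) + 2·e^(−1.9492) = 5.0000 + 0.97718 + 0.75434 + 0.74493 + 0.28478 = 7.7612.
P₄ = g₄ e^(−E₄/kT) / Z = 0.28478/7.7612 = 0.0367.

0.0367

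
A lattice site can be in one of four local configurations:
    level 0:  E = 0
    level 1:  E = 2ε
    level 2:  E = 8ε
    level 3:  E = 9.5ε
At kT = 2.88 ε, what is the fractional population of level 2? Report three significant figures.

Eᵢ/kT = 0, 0.69444, 2.7778, 3.2986.
Z = Σ e^(−Eᵢ/kT) = e^(−0) + e^(−0.69444) + e^(−2.7778) + e^(−3.2986) = 1.0000 + 0.49935 + 0.062175 + 0.036935 = 1.5985.
P₂ = e^(−E₂/kT) / Z = 0.062175/1.5985 = 0.0389.

0.0389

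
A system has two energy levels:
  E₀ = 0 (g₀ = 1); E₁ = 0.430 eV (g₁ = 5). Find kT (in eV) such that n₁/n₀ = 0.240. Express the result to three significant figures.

n₁/n₀ = (g₁/g₀) exp[−(E₁−E₀)/kT] = 0.240.
⇒ (E₁−E₀)/kT = ln((5/1)/0.240) = ln(20.833) = 3.0365.
kT = 0.430 eV / 3.0365 = 0.142 eV.

0.142 eV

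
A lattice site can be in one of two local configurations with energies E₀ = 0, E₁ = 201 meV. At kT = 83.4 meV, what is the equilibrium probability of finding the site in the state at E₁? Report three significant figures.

Eᵢ/kT = 0, 2.4101.
Z = Σ e^(−Eᵢ/kT) = e^(−0) + e^(−2.4101) = 1.0000 + 0.089806 = 1.0898.
P₁ = e^(−E₁/kT) / Z = 0.089806/1.0898 = 0.0824.

0.0824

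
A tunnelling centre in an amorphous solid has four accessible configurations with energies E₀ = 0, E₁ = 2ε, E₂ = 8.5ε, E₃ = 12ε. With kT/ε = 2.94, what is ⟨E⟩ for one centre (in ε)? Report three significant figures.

1.07 ε

Eᵢ/kT = 0, 0.68027, 2.8912, 4.0816.
Z = Σ e^(−Eᵢ/kT) = e^(−0) + e^(−0.68027) + e^(−2.8912) + e^(−4.0816) = 1.0000 + 0.50648 + 0.055510 + 0.016880 = 1.5789.
⟨E⟩ = Σ Eᵢ e^(−Eᵢ/kT) / Z = (0·1.0000 + 2·0.50648 + 8.5·0.055510 + 12·0.016880) / 1.5789 = 1.07 ε.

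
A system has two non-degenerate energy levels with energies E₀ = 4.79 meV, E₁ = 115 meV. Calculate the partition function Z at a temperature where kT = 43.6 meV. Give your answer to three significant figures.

Eᵢ/kT = 0.10986, 2.6376.
Z = Σ e^(−Eᵢ/kT) = e^(−0.10986) + e^(−2.6376) = 0.89596 + 0.071533 = 0.96749.

Z = 0.967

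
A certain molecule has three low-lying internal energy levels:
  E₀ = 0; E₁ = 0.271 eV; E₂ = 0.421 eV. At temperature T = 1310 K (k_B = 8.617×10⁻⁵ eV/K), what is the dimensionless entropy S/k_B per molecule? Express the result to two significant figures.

k_BT = 8.617×10⁻⁵ × 1310 K = 0.1129 eV.
Eᵢ/kT = 0, 2.400, 3.729.
Z = Σ e^(−Eᵢ/kT) = e^(−0) + e^(−2.400) + e^(−3.729) = 1.000 + 0.09072 + 0.02402 = 1.115.
⟨E⟩ = Σ EᵢPᵢ = 0.03112 eV.
S/k_B = ln Z + ⟨E⟩/kT = ln(1.115) + 0.03112/0.1129 = 0.1089 + 0.2756 = 0.38.

0.38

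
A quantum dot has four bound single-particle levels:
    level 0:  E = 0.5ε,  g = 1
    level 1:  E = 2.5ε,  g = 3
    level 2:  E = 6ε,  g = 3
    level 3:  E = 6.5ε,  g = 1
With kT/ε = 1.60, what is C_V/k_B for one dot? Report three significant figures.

0.851

Eᵢ/kT = 0.31250, 1.5625, 3.7500, 4.0625.
Z = Σ gᵢe^(−Eᵢ/kT) = 1·e^(−0.31250) + 3·e^(−1.5625) + 3·e^(−3.7500) + 1·e^(−4.0625) = 0.73162 + 0.62883 + 0.070553 + 0.017206 = 1.4482.
⟨E⟩ = 1.7077 ε, ⟨E²⟩ = 5.0959 ε².
C_V/k_B = (⟨E²⟩ − ⟨E⟩²)/(kT)² = (5.0959 − 2.9162)/2.5600 = 0.851.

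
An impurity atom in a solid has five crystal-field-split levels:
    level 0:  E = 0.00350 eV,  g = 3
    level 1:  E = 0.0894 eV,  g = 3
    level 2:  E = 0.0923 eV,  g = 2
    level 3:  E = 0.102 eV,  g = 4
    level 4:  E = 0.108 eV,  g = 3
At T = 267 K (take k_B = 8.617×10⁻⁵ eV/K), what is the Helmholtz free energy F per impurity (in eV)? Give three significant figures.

k_BT = 8.617×10⁻⁵ × 267 K = 0.023007 eV.
Eᵢ/kT = 0.15213, 3.8858, 4.0118, 4.4334, 4.6942.
Z = Σ gᵢe^(−Eᵢ/kT) = 3·e^(−0.15213) + 3·e^(−3.8858) + 2·e^(−4.0118) + 4·e^(−4.4334) + 3·e^(−4.6942) = 2.5766 + 0.061594 + 0.036202 + 0.047496 + 0.027445 = 2.7493.
F = −kT ln Z = −0.023007 × ln(2.7493) = −0.023007 × 1.0113 = -0.0233 eV.

-0.0233 eV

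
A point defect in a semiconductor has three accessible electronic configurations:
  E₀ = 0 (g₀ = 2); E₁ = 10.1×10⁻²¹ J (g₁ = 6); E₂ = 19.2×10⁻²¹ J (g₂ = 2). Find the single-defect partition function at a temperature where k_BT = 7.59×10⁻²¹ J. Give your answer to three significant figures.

Z = 3.75

Eᵢ/kT = 0, 1.3307, 2.5296.
Z = Σ gᵢe^(−Eᵢ/kT) = 2·e^(−0) + 6·e^(−1.3307) + 2·e^(−2.5296) = 2.0000 + 1.5858 + 0.15938 = 3.7452.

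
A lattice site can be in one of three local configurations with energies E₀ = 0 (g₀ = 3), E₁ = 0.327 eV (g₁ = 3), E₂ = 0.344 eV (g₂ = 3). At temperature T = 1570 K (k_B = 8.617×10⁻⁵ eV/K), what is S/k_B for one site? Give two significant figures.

1.6

k_BT = 8.617×10⁻⁵ × 1570 K = 0.1353 eV.
Eᵢ/kT = 0, 2.417, 2.542.
Z = Σ gᵢe^(−Eᵢ/kT) = 3·e^(−0) + 3·e^(−2.417) + 3·e^(−2.542) = 3.000 + 0.2676 + 0.2361 = 3.504.
⟨E⟩ = Σ EᵢPᵢ = 0.04815 eV.
S/k_B = ln Z + ⟨E⟩/kT = ln(3.504) + 0.04815/0.1353 = 1.254 + 0.3559 = 1.6.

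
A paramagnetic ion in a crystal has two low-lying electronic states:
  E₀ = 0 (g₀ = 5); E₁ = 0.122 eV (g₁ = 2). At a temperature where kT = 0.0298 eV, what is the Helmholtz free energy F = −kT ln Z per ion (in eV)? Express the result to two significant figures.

Eᵢ/kT = 0, 4.094.
Z = Σ gᵢe^(−Eᵢ/kT) = 5·e^(−0) + 2·e^(−4.094) = 5.000 + 0.03334 = 5.033.
F = −kT ln Z = −0.0298 × ln(5.033) = −0.0298 × 1.616 = -0.048 eV.

-0.048 eV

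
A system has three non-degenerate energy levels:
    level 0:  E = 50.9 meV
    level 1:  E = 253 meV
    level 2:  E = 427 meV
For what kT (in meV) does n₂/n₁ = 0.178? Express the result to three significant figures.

n₂/n₁ = exp[−(E₂−E₁)/kT] = 0.178.
⇒ (E₂−E₁)/kT = ln(1/0.178) = ln(5.6180) = 1.7260.
kT = 174 meV / 1.7260 = 101 meV.

101 meV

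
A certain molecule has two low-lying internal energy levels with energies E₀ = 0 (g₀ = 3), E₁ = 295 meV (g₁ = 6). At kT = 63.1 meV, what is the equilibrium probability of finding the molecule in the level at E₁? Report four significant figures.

Eᵢ/kT = 0, 4.67512.
Z = Σ gᵢe^(−Eᵢ/kT) = 3·e^(−0) + 6·e^(−4.67512) = 3.00000 + 0.0559464 = 3.05595.
P₁ = g₁ e^(−E₁/kT) / Z = 0.0559464/3.05595 = 0.01831.

0.01831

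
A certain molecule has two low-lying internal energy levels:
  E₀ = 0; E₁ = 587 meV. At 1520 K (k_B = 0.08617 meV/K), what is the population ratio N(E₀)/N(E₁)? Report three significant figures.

k_BT = 0.08617 × 1520 K = 130.98 meV.
n₀/n₁ = exp[−(E₀−E₁)/kT] = exp(−(-587 meV)/(130.98 meV)) = exp(4.4816) = 88.4.

88.4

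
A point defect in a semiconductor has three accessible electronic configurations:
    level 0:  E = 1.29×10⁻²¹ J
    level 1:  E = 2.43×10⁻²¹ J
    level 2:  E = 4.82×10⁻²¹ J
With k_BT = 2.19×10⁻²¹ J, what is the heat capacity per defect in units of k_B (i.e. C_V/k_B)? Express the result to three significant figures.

Eᵢ/kT = 0.58904, 1.1096, 2.2009.
Z = Σ e^(−Eᵢ/kT) = e^(−0.58904) + e^(−1.1096) + e^(−2.2009) = 0.55486 + 0.32969 + 0.11070 = 0.99525.
⟨E⟩ = 2.0603, ⟨E²⟩ = 5.4679.
C_V/k_B = (⟨E²⟩ − ⟨E⟩²)/(kT)² = (5.4679 − 4.2448)/4.7961 = 0.255.

0.255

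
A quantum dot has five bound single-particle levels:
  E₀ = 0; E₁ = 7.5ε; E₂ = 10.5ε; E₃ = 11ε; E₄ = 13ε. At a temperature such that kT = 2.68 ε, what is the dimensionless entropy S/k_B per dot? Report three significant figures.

Eᵢ/kT = 0, 2.7985, 3.9179, 4.1045, 4.8507.
Z = Σ e^(−Eᵢ/kT) = e^(−0) + e^(−2.7985) + e^(−3.9179) + e^(−4.1045) + e^(−4.8507) = 1.0000 + 0.060901 + 0.019883 + 0.016498 + 0.0078229 = 1.1051.
⟨E⟩ = Σ EᵢPᵢ = 0.85848 ε.
S/k_B = ln Z + ⟨E⟩/kT = ln(1.1051) + 0.85848/2.68 = 0.099936 + 0.32033 = 0.420.

0.420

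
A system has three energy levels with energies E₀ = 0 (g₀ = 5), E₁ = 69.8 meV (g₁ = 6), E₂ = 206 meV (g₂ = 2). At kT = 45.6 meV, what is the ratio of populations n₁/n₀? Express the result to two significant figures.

0.26

n₁/n₀ = (g₁/g₀) exp[−(E₁−E₀)/kT] = (6/5) × exp(−(69.8 meV)/(45.6 meV)) = (6/5) × exp(-1.531) = 0.26.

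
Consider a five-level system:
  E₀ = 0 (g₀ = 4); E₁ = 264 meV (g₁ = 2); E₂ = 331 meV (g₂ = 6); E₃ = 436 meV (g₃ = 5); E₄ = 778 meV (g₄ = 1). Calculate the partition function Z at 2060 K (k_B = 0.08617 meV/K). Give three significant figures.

k_BT = 0.08617 × 2060 K = 177.51 meV.
Eᵢ/kT = 0, 1.4872, 1.8647, 2.4562, 4.3829.
Z = Σ gᵢe^(−Eᵢ/kT) = 4·e^(−0) + 2·e^(−1.4872) + 6·e^(−1.8647) + 5·e^(−2.4562) + 1·e^(−4.3829) = 4.0000 + 0.45201 + 0.92966 + 0.42880 + 0.012489 = 5.8230.

Z = 5.82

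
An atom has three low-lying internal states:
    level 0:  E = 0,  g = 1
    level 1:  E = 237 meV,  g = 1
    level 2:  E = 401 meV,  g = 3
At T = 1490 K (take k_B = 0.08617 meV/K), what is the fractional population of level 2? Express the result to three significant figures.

0.102

k_BT = 0.08617 × 1490 K = 128.39 meV.
Eᵢ/kT = 0, 1.8459, 3.1233.
Z = Σ gᵢe^(−Eᵢ/kT) = 1·e^(−0) + 1·e^(−1.8459) + 3·e^(−3.1233) = 1.0000 + 0.15788 + 0.13204 = 1.2899.
P₂ = g₂ e^(−E₂/kT) / Z = 0.13204/1.2899 = 0.102.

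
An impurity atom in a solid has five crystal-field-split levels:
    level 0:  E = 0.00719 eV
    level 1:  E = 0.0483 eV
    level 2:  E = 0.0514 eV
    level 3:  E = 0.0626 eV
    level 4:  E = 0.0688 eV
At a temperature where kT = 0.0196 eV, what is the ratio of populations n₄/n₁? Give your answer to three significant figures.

n₄/n₁ = exp[−(E₄−E₁)/kT] = exp(−(0.0205 eV)/(0.0196 eV)) = exp(-1.0459) = 0.351.

0.351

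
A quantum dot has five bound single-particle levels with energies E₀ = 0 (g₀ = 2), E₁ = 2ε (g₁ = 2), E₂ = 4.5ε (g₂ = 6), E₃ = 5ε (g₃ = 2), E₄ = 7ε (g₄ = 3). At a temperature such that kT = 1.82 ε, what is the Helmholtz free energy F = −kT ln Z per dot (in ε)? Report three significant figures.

-2.21 ε

Eᵢ/kT = 0, 1.0989, 2.4725, 2.7473, 3.8462.
Z = Σ gᵢe^(−Eᵢ/kT) = 2·e^(−0) + 2·e^(−1.0989) + 6·e^(−2.4725) + 2·e^(−2.7473) + 3·e^(−3.8462) = 2.0000 + 0.66647 + 0.50624 + 0.12820 + 0.064082 = 3.3650.
F = −kT ln Z = −1.82 × ln(3.3650) = −1.82 × 1.2134 = -2.21 ε.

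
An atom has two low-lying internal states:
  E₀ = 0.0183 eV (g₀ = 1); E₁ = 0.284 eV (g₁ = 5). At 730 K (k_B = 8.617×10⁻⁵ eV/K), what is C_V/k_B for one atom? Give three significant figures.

1.13

k_BT = 8.617×10⁻⁵ × 730 K = 0.062904 eV.
Eᵢ/kT = 0.29092, 4.5148.
Z = Σ gᵢe^(−Eᵢ/kT) = 1·e^(−0.29092) + 5·e^(−4.5148) = 0.74758 + 0.054729 = 0.80231.
⟨E⟩ = 0.036425 eV, ⟨E²⟩ = 0.0058139 eV².
C_V/k_B = (⟨E²⟩ − ⟨E⟩²)/(kT)² = (0.0058139 − 0.0013268)/0.0039569 = 1.13.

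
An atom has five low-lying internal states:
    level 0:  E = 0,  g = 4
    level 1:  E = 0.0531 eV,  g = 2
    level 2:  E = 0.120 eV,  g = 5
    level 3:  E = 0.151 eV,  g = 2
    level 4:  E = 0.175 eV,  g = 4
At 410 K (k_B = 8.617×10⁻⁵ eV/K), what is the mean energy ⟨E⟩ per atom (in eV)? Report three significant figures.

k_BT = 8.617×10⁻⁵ × 410 K = 0.035330 eV.
Eᵢ/kT = 0, 1.5030, 3.3965, 4.2740, 4.9533.
Z = Σ gᵢe^(−Eᵢ/kT) = 4·e^(−0) + 2·e^(−1.5030) + 5·e^(−3.3965) + 2·e^(−4.2740) + 4·e^(−4.9533) = 4.0000 + 0.44492 + 0.16745 + 0.027852 + 0.028240 = 4.6685.
⟨E⟩ = Σ Eᵢ gᵢe^(−Eᵢ/kT) / Z = (0·4.0000 + 0.0531·0.44492 + 0.120·0.16745 + 0.151·0.027852 + 0.175·0.028240) / 4.6685 = 0.0113 eV.

0.0113 eV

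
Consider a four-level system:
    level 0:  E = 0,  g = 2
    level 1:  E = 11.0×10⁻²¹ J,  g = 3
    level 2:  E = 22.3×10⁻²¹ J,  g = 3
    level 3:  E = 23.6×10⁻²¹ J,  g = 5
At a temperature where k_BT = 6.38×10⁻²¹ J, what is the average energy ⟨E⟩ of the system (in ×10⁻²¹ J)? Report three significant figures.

Eᵢ/kT = 0, 1.7241, 3.4953, 3.6991.
Z = Σ gᵢe^(−Eᵢ/kT) = 2·e^(−0) + 3·e^(−1.7241) + 3·e^(−3.4953) + 5·e^(−3.6991) = 2.0000 + 0.53500 + 0.091019 + 0.12373 = 2.7497.
⟨E⟩ = Σ Eᵢ gᵢe^(−Eᵢ/kT) / Z = (0·2.0000 + 11.0·0.53500 + 22.3·0.091019 + 23.6·0.12373) / 2.7497 = 3.94 ×10⁻²¹ J.

3.94 ×10⁻²¹ J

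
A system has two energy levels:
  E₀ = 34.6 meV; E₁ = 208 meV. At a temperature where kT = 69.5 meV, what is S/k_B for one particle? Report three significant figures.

0.269

Eᵢ/kT = 0.49784, 2.9928.
Z = Σ e^(−Eᵢ/kT) = e^(−0.49784) + e^(−2.9928) = 0.60784 + 0.050147 = 0.65799.
⟨E⟩ = Σ EᵢPᵢ = 47.815 meV.
S/k_B = ln Z + ⟨E⟩/kT = ln(0.65799) + 47.815/69.5 = -0.41857 + 0.68799 = 0.269.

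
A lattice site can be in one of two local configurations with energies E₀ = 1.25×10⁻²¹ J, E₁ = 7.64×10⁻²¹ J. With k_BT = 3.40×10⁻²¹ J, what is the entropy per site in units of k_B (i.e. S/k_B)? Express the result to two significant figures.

0.39

Eᵢ/kT = 0.3676, 2.247.
Z = Σ e^(−Eᵢ/kT) = e^(−0.3676) + e^(−2.247) = 0.6924 + 0.1057 = 0.7981.
⟨E⟩ = Σ EᵢPᵢ = 2.096 ×10⁻²¹ J.
S/k_B = ln Z + ⟨E⟩/kT = ln(0.7981) + 2.096/3.40 = -0.2255 + 0.6165 = 0.39.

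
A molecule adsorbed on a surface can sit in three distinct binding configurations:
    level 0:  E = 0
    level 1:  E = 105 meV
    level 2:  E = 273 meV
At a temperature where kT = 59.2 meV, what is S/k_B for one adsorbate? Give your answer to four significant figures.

0.4592

Eᵢ/kT = 0, 1.77365, 4.61149.
Z = Σ e^(−Eᵢ/kT) = e^(−0) + e^(−1.77365) + e^(−4.61149) = 1.00000 + 0.169712 + 0.00993700 = 1.17965.
⟨E⟩ = Σ EᵢPᵢ = 17.4056 meV.
S/k_B = ln Z + ⟨E⟩/kT = ln(1.17965) + 17.4056/59.2 = 0.165218 + 0.294014 = 0.4592.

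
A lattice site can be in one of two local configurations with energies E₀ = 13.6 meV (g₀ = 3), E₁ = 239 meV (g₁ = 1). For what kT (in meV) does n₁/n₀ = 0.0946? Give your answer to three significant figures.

179 meV

n₁/n₀ = (g₁/g₀) exp[−(E₁−E₀)/kT] = 0.0946.
⇒ (E₁−E₀)/kT = ln((1/3)/0.0946) = ln(3.5236) = 1.2595.
kT = 225.4 meV / 1.2595 = 179 meV.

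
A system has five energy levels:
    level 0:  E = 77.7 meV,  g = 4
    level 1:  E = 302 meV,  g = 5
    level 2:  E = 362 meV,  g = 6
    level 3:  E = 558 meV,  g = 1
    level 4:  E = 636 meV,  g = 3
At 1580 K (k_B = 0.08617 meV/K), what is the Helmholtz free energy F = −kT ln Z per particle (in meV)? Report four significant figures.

k_BT = 0.08617 × 1580 K = 136.149 meV.
Eᵢ/kT = 0.570698, 2.21816, 2.65885, 4.09845, 4.67135.
Z = Σ gᵢe^(−Eᵢ/kT) = 4·e^(−0.570698) + 5·e^(−2.21816) + 6·e^(−2.65885) + 1·e^(−4.09845) + 3·e^(−4.67135) = 2.26052 + 0.544046 + 0.420172 + 0.0165984 + 0.0280789 = 3.26942.
F = −kT ln Z = −136.149 × ln(3.26942) = −136.149 × 1.18461 = -161.3 meV.

-161.3 meV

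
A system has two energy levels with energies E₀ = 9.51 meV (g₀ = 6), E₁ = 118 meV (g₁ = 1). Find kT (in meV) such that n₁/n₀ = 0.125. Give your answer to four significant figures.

n₁/n₀ = (g₁/g₀) exp[−(E₁−E₀)/kT] = 0.125.
⇒ (E₁−E₀)/kT = ln((1/6)/0.125) = ln(1.33333) = 0.287680.
kT = 108.49 meV / 0.287680 = 377.1 meV.

377.1 meV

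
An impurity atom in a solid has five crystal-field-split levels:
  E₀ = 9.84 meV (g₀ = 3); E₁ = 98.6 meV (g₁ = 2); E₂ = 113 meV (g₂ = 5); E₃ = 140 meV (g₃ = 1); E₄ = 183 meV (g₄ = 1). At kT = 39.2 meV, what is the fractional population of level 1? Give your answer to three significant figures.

0.0575

Eᵢ/kT = 0.25102, 2.5153, 2.8827, 3.5714, 4.6684.
Z = Σ gᵢe^(−Eᵢ/kT) = 3·e^(−0.25102) + 2·e^(−2.5153) + 5·e^(−2.8827) + 1·e^(−3.5714) + 1·e^(−4.6684) = 2.3340 + 0.16168 + 0.27992 + 0.028116 + 0.0093873 = 2.8131.
P₁ = g₁ e^(−E₁/kT) / Z = 0.16168/2.8131 = 0.0575.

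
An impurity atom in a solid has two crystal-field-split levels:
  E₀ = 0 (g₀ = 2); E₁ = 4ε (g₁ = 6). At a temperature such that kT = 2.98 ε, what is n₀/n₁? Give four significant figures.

1.276

n₀/n₁ = (g₀/g₁) exp[−(E₀−E₁)/kT] = (2/6) × exp(−(-4ε)/(2.98ε)) = (2/6) × exp(1.34228) = 1.276.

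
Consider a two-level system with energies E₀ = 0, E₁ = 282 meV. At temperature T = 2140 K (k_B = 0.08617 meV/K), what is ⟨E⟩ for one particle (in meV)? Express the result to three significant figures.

50.2 meV

k_BT = 0.08617 × 2140 K = 184.40 meV.
Eᵢ/kT = 0, 1.5293.
Z = Σ e^(−Eᵢ/kT) = e^(−0) + e^(−1.5293) = 1.0000 + 0.21669 = 1.2167.
⟨E⟩ = Σ Eᵢ e^(−Eᵢ/kT) / Z = (0·1.0000 + 282·0.21669) / 1.2167 = 50.2 meV.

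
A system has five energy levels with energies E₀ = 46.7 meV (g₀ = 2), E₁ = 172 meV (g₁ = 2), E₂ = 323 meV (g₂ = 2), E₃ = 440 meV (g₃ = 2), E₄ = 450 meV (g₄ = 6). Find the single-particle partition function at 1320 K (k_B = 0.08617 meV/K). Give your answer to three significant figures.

k_BT = 0.08617 × 1320 K = 113.74 meV.
Eᵢ/kT = 0.41059, 1.5122, 2.8398, 3.8685, 3.9564.
Z = Σ gᵢe^(−Eᵢ/kT) = 2·e^(−0.41059) + 2·e^(−1.5122) + 2·e^(−2.8398) + 2·e^(−3.8685) + 6·e^(−3.9564) = 1.3265 + 0.44085 + 0.11687 + 0.041779 + 0.11479 = 2.0408.

Z = 2.04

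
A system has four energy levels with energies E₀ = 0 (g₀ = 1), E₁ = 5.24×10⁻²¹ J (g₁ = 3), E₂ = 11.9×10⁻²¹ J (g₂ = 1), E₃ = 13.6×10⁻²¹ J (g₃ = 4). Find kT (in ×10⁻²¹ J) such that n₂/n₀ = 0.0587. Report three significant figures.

n₂/n₀ = (g₂/g₀) exp[−(E₂−E₀)/kT] = 0.0587.
⇒ (E₂−E₀)/kT = ln((1/1)/0.0587) = ln(17.036) = 2.8353.
kT = 11.9 ×10⁻²¹ J / 2.8353 = 4.20 ×10⁻²¹ J.

4.20 ×10⁻²¹ J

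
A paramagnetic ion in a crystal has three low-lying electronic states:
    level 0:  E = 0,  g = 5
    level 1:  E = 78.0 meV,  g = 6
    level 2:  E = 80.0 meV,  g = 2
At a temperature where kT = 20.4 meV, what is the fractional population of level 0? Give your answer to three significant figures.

0.967

Eᵢ/kT = 0, 3.8235, 3.9216.
Z = Σ gᵢe^(−Eᵢ/kT) = 5·e^(−0) + 6·e^(−3.8235) + 2·e^(−3.9216) = 5.0000 + 0.13111 + 0.039619 = 5.1707.
P₀ = g₀ e^(−E₀/kT) / Z = 5.0000/5.1707 = 0.967.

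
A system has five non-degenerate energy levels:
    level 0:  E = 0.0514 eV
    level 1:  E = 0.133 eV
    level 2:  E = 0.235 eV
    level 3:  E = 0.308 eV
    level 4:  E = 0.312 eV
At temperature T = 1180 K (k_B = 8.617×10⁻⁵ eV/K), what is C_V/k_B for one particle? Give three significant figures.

k_BT = 8.617×10⁻⁵ × 1180 K = 0.10168 eV.
Eᵢ/kT = 0.50551, 1.3080, 2.3112, 3.0291, 3.0685.
Z = Σ e^(−Eᵢ/kT) = e^(−0.50551) + e^(−1.3080) + e^(−2.3112) + e^(−3.0291) + e^(−3.0685) = 0.60320 + 0.27036 + 0.099142 + 0.048359 + 0.046491 = 1.0676.
⟨E⟩ = 0.11208 eV, ⟨E²⟩ = 0.019637 eV².
C_V/k_B = (⟨E²⟩ − ⟨E⟩²)/(kT)² = (0.019637 − 0.012562)/0.010339 = 0.684.

0.684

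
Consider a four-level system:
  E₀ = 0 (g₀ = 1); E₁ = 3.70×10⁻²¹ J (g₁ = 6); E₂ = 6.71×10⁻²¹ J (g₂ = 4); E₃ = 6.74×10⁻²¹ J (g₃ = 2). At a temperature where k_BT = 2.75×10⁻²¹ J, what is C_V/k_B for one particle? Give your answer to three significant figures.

0.728

Eᵢ/kT = 0, 1.3455, 2.4400, 2.4509.
Z = Σ gᵢe^(−Eᵢ/kT) = 1·e^(−0) + 6·e^(−1.3455) + 4·e^(−2.4400) + 2·e^(−2.4509) = 1.0000 + 1.5625 + 0.34864 + 0.17243 = 3.0836.
⟨E⟩ = 3.0104, ⟨E²⟩ = 14.568.
C_V/k_B = (⟨E²⟩ − ⟨E⟩²)/(kT)² = (14.568 − 9.0625)/7.5625 = 0.728.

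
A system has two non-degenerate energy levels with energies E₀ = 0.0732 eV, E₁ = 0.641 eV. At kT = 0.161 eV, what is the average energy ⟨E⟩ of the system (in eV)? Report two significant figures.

0.089 eV

Eᵢ/kT = 0.4547, 3.981.
Z = Σ e^(−Eᵢ/kT) = e^(−0.4547) + e^(−3.981) = 0.6346 + 0.01867 = 0.6533.
⟨E⟩ = Σ Eᵢ e^(−Eᵢ/kT) / Z = (0.0732·0.6346 + 0.641·0.01867) / 0.6533 = 0.089 eV.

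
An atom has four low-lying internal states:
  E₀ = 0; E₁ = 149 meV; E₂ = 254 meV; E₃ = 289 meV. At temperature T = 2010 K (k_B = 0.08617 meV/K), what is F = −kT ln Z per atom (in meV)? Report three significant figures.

k_BT = 0.08617 × 2010 K = 173.20 meV.
Eᵢ/kT = 0, 0.86028, 1.4665, 1.6686.
Z = Σ e^(−Eᵢ/kT) = e^(−0) + e^(−0.86028) + e^(−1.4665) + e^(−1.6686) = 1.0000 + 0.42304 + 0.23073 + 0.18851 = 1.8423.
F = −kT ln Z = −173.20 × ln(1.8423) = −173.20 × 0.61101 = -106 meV.

-106 meV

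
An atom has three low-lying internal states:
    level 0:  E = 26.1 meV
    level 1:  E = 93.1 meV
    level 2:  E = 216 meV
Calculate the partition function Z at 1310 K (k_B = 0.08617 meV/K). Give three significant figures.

k_BT = 0.08617 × 1310 K = 112.88 meV.
Eᵢ/kT = 0.23122, 0.82477, 1.9135.
Z = Σ e^(−Eᵢ/kT) = e^(−0.23122) + e^(−0.82477) + e^(−1.9135) = 0.79356 + 0.43834 + 0.14756 = 1.3795.

Z = 1.38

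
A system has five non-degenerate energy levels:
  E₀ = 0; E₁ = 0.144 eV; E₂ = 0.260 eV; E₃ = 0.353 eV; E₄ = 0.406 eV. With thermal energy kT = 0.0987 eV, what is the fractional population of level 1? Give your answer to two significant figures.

Eᵢ/kT = 0, 1.459, 2.634, 3.576, 4.113.
Z = Σ e^(−Eᵢ/kT) = e^(−0) + e^(−1.459) + e^(−2.634) + e^(−3.576) + e^(−4.113) = 1.000 + 0.2325 + 0.07179 + 0.02799 + 0.01636 = 1.349.
P₁ = e^(−E₁/kT) / Z = 0.2325/1.349 = 0.17.

0.17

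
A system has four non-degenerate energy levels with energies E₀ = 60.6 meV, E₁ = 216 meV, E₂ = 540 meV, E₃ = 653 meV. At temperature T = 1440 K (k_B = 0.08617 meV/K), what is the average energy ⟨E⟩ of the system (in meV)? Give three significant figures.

k_BT = 0.08617 × 1440 K = 124.08 meV.
Eᵢ/kT = 0.48839, 1.7408, 4.3520, 5.2627.
Z = Σ e^(−Eᵢ/kT) = e^(−0.48839) + e^(−1.7408) + e^(−4.3520) + e^(−5.2627) = 0.61361 + 0.17538 + 0.012881 + 0.0051813 = 0.80705.
⟨E⟩ = Σ Eᵢ e^(−Eᵢ/kT) / Z = (60.6·0.61361 + 216·0.17538 + 540·0.012881 + 653·0.0051813) / 0.80705 = 106 meV.

106 meV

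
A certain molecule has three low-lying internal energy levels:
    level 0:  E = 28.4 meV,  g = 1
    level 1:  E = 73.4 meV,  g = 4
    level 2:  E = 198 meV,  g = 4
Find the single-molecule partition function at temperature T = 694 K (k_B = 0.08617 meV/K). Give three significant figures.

Z = 1.94

k_BT = 0.08617 × 694 K = 59.802 meV.
Eᵢ/kT = 0.47490, 1.2274, 3.3109.
Z = Σ gᵢe^(−Eᵢ/kT) = 1·e^(−0.47490) + 4·e^(−1.2274) + 4·e^(−3.3109) = 0.62195 + 1.1722 + 0.14593 = 1.9401.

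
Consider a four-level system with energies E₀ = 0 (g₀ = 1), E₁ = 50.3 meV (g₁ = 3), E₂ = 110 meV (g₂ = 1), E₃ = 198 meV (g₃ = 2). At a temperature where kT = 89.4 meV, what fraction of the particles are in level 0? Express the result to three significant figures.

Eᵢ/kT = 0, 0.56264, 1.2304, 2.2148.
Z = Σ gᵢe^(−Eᵢ/kT) = 1·e^(−0) + 3·e^(−0.56264) + 1·e^(−1.2304) + 2·e^(−2.2148) = 1.0000 + 1.7091 + 0.29218 + 0.21835 = 3.2196.
P₀ = g₀ e^(−E₀/kT) / Z = 1.0000/3.2196 = 0.311.

0.311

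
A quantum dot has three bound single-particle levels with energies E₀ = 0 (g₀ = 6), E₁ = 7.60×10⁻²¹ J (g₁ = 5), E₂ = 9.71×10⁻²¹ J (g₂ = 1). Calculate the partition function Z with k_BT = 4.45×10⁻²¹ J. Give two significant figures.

Eᵢ/kT = 0, 1.708, 2.182.
Z = Σ gᵢe^(−Eᵢ/kT) = 6·e^(−0) + 5·e^(−1.708) + 1·e^(−2.182) = 6.000 + 0.9061 + 0.1128 = 7.019.

Z = 7.0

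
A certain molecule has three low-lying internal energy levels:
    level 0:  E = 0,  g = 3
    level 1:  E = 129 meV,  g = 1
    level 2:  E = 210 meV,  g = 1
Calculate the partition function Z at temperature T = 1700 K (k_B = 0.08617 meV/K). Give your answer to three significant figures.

Z = 3.65

k_BT = 0.08617 × 1700 K = 146.49 meV.
Eᵢ/kT = 0, 0.88061, 1.4335.
Z = Σ gᵢe^(−Eᵢ/kT) = 3·e^(−0) + 1·e^(−0.88061) + 1·e^(−1.4335) = 3.0000 + 0.41453 + 0.23847 = 3.6530.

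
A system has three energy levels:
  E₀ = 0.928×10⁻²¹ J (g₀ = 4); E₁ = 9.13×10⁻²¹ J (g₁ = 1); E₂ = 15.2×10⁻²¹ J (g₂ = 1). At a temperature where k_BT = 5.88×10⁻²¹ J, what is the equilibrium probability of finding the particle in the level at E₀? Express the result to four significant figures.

0.9225

Eᵢ/kT = 0.157823, 1.55272, 2.58503.
Z = Σ gᵢe^(−Eᵢ/kT) = 4·e^(−0.157823) + 1·e^(−1.55272) + 1·e^(−2.58503) = 3.41600 + 0.211671 + 0.0753938 = 3.70306.
P₀ = g₀ e^(−E₀/kT) / Z = 3.41600/3.70306 = 0.9225.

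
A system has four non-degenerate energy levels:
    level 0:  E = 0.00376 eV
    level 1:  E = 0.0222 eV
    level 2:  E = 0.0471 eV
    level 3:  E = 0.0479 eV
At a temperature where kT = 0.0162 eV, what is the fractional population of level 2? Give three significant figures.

Eᵢ/kT = 0.23210, 1.3704, 2.9074, 2.9568.
Z = Σ e^(−Eᵢ/kT) = e^(−0.23210) + e^(−1.3704) + e^(−2.9074) + e^(−2.9568) = 0.79287 + 0.25401 + 0.054618 + 0.051985 = 1.1535.
P₂ = e^(−E₂/kT) / Z = 0.054618/1.1535 = 0.0473.

0.0473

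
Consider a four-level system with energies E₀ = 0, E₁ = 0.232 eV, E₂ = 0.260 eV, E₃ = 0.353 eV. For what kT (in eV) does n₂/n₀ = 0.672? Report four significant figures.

n₂/n₀ = exp[−(E₂−E₀)/kT] = 0.672.
⇒ (E₂−E₀)/kT = ln(1/0.672) = ln(1.48810) = 0.397500.
kT = 0.260 eV / 0.397500 = 0.6541 eV.

0.6541 eV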